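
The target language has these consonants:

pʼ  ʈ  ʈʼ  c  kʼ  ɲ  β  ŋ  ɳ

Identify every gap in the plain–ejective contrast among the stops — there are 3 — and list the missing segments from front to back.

/p/, /cʼ/, /k/

bilabial: plain —, ejective /pʼ/.
retroflex: plain /ʈ/, ejective /ʈʼ/.
palatal: plain /c/, ejective —.
velar: plain —, ejective /kʼ/.
Gaps, from front to back: bilabial lacks plain (/p/); palatal lacks ejective (/cʼ/); velar lacks plain (/k/).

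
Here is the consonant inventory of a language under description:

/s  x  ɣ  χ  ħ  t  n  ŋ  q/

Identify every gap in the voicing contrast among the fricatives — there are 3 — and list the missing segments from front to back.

/z/, /ʁ/, /ʕ/

Voiceless: /s/ (alveolar), /x/ (velar), /χ/ (uvular), /ħ/ (pharyngeal).
Voiced: /ɣ/ (velar).
Gaps, from front to back: alveolar lacks voiced (/z/); uvular lacks voiced (/ʁ/); pharyngeal lacks voiced (/ʕ/).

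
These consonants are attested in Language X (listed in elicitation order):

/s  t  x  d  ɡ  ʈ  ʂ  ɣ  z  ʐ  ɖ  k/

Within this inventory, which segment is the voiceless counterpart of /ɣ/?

/ɣ/ is a voiced velar fricative.
The voiceless counterpart is a voiceless velar fricative — in this inventory, /x/.

/x/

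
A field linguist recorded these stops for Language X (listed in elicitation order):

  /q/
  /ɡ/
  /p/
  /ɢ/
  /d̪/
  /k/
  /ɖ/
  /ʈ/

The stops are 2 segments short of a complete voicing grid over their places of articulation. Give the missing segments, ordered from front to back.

/b/, /t̪/

Voiceless: /p/ (bilabial), /ʈ/ (retroflex), /k/ (velar), /q/ (uvular).
Voiced: /d̪/ (dental), /ɖ/ (retroflex), /ɡ/ (velar), /ɢ/ (uvular).
Gaps, from front to back: bilabial lacks voiced (/b/); dental lacks voiceless (/t̪/).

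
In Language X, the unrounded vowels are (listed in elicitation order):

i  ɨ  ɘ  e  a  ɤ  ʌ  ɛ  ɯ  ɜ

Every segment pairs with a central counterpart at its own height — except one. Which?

/a/

High: /i/ ~ /ɨ/ ~ /ɯ/
High-mid: /e/ ~ /ɘ/ ~ /ɤ/
Low-mid: /ɛ/ ~ /ɜ/ ~ /ʌ/
Low: only /a/ (front); no central partner.
So /a/ is the unpaired segment.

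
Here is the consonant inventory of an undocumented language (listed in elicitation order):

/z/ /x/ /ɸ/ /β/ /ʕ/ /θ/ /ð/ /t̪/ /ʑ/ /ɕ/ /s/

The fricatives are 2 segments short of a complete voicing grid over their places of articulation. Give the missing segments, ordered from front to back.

place of articulation  voiceless  voiced  
bilabial          ɸ         β       
dental            θ         ð       
alveolar          s         z       
alveolo-palatal   ɕ         ʑ       
velar             x         —       
pharyngeal        —         ʕ       
Gaps, from front to back: velar lacks voiced (/ɣ/); pharyngeal lacks voiceless (/ħ/).

/ɣ/, /ħ/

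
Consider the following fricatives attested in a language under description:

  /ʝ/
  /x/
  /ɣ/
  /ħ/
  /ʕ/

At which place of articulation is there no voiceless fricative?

palatal

Voiceless: /x/ (velar), /ħ/ (pharyngeal).
Voiced: /ʝ/ (palatal), /ɣ/ (velar), /ʕ/ (pharyngeal).
Every place of articulation has a voiceless member except palatal, where /ç/ would be expected.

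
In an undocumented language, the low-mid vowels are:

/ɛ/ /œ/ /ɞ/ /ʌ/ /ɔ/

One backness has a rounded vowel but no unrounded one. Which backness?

central

Unrounded: /ɛ/ (front), /ʌ/ (back).
Rounded: /œ/ (front), /ɞ/ (central), /ɔ/ (back).
Every backness has an unrounded member except central, where /ɜ/ would be expected.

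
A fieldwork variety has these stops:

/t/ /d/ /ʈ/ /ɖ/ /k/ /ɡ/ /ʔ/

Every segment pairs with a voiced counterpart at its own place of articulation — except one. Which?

Alveolar: /t/ ~ /d/
Retroflex: /ʈ/ ~ /ɖ/
Velar: /k/ ~ /ɡ/
Glottal: only /ʔ/ (voiceless); no voiced partner.
So /ʔ/ is the unpaired segment.

/ʔ/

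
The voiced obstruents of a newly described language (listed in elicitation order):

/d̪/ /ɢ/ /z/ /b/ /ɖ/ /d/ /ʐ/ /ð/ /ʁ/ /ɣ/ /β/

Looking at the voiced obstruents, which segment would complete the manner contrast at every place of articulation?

bilabial: stop /b/, fricative /β/.
dental: stop /d̪/, fricative /ð/.
alveolar: stop /d/, fricative /z/.
retroflex: stop /ɖ/, fricative /ʐ/.
velar: stop —, fricative /ɣ/.
uvular: stop /ɢ/, fricative /ʁ/.
The velar row has no stop member, so the gap is the velar stop /ɡ/.

/ɡ/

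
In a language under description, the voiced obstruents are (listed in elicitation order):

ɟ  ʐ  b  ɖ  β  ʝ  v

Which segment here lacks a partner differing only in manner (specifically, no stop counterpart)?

Bilabial: /b/ ~ /β/
Retroflex: /ɖ/ ~ /ʐ/
Palatal: /ɟ/ ~ /ʝ/
Labiodental: only /v/ (fricative); no stop partner.
So /v/ is the unpaired segment.

/v/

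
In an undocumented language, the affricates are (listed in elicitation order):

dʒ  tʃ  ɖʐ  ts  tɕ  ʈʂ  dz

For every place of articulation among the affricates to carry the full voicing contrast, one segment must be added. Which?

Voiceless: /ts/ (alveolar), /tʃ/ (postalveolar), /ʈʂ/ (retroflex), /tɕ/ (alveolo-palatal).
Voiced: /dz/ (alveolar), /dʒ/ (postalveolar), /ɖʐ/ (retroflex).
The alveolo-palatal row has no voiced member, so the gap is the voiced alveolo-palatal affricate /dʑ/.

/dʑ/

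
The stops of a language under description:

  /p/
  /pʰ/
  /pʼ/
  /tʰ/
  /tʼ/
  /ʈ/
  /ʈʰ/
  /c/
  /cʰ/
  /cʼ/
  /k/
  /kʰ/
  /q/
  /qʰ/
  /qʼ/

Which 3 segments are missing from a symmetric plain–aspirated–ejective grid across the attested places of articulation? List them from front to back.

Plain: /p/ (bilabial), /ʈ/ (retroflex), /c/ (palatal), /k/ (velar), /q/ (uvular).
Aspirated: /pʰ/ (bilabial), /tʰ/ (alveolar), /ʈʰ/ (retroflex), /cʰ/ (palatal), /kʰ/ (velar), /qʰ/ (uvular).
Ejective: /pʼ/ (bilabial), /tʼ/ (alveolar), /cʼ/ (palatal), /qʼ/ (uvular).
Gaps, from front to back: alveolar lacks plain (/t/); retroflex lacks ejective (/ʈʼ/); velar lacks ejective (/kʼ/).

/t/, /ʈʼ/, /kʼ/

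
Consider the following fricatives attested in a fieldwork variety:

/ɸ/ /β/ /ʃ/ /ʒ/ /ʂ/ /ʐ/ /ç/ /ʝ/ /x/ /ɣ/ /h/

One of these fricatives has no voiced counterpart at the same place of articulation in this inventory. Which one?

/h/

Bilabial: /ɸ/ ~ /β/
Postalveolar: /ʃ/ ~ /ʒ/
Retroflex: /ʂ/ ~ /ʐ/
Palatal: /ç/ ~ /ʝ/
Velar: /x/ ~ /ɣ/
Glottal: only /h/ (voiceless); no voiced partner.
So /h/ is the unpaired segment.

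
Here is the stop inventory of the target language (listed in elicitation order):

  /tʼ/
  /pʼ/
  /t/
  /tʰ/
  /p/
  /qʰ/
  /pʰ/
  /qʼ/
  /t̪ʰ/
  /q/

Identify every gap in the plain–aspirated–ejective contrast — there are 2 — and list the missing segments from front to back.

/t̪/, /t̪ʼ/

bilabial: plain /p/, aspirated /pʰ/, ejective /pʼ/.
dental: plain —, aspirated /t̪ʰ/, ejective —.
alveolar: plain /t/, aspirated /tʰ/, ejective /tʼ/.
uvular: plain /q/, aspirated /qʰ/, ejective /qʼ/.
Gaps, from front to back: dental lacks plain (/t̪/); dental lacks ejective (/t̪ʼ/).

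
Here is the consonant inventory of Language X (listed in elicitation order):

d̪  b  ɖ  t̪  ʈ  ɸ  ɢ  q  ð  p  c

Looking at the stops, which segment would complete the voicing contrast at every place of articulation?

Voiceless: /p/ (bilabial), /t̪/ (dental), /ʈ/ (retroflex), /c/ (palatal), /q/ (uvular).
Voiced: /b/ (bilabial), /d̪/ (dental), /ɖ/ (retroflex), /ɢ/ (uvular).
The palatal row has no voiced member, so the gap is the voiced palatal stop /ɟ/.

/ɟ/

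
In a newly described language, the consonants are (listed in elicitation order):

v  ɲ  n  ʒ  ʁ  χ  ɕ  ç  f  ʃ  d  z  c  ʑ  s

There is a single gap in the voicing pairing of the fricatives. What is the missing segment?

Voiceless: /f/ (labiodental), /s/ (alveolar), /ʃ/ (postalveolar), /ɕ/ (alveolo-palatal), /ç/ (palatal), /χ/ (uvular).
Voiced: /v/ (labiodental), /z/ (alveolar), /ʒ/ (postalveolar), /ʑ/ (alveolo-palatal), /ʁ/ (uvular).
The palatal row has no voiced member, so the gap is the voiced palatal fricative /ʝ/.

/ʝ/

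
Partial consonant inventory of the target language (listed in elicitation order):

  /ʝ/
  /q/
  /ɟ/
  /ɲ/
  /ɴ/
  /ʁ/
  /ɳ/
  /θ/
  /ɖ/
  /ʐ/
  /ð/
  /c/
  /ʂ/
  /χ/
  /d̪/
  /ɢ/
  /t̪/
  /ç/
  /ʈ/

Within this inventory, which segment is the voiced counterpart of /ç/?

/ʝ/

/ç/ is a voiceless palatal fricative.
The voiced counterpart is a voiced palatal fricative — in this inventory, /ʝ/.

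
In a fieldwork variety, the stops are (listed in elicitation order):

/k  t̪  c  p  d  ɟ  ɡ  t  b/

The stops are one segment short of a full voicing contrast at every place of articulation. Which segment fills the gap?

bilabial: voiceless /p/, voiced /b/.
dental: voiceless /t̪/, voiced —.
alveolar: voiceless /t/, voiced /d/.
palatal: voiceless /c/, voiced /ɟ/.
velar: voiceless /k/, voiced /ɡ/.
The dental row has no voiced member, so the gap is the voiced dental stop /d̪/.

/d̪/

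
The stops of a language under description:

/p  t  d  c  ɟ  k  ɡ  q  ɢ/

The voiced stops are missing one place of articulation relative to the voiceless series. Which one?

place of articulation  voiceless  voiced  
bilabial          p         —       
alveolar          t         d       
palatal           c         ɟ       
velar             k         ɡ       
uvular            q         ɢ       
Every place of articulation has a voiced member except bilabial, where /b/ would be expected.

bilabial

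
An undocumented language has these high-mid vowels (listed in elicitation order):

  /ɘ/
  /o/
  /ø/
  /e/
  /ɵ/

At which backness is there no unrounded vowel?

back

front: unrounded /e/, rounded /ø/.
central: unrounded /ɘ/, rounded /ɵ/.
back: unrounded —, rounded /o/.
Every backness has an unrounded member except back, where /ɤ/ would be expected.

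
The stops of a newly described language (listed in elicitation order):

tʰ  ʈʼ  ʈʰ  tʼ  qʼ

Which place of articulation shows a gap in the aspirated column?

uvular

alveolar: aspirated /tʰ/, ejective /tʼ/.
retroflex: aspirated /ʈʰ/, ejective /ʈʼ/.
uvular: aspirated —, ejective /qʼ/.
Every place of articulation has an aspirated member except uvular, where /qʰ/ would be expected.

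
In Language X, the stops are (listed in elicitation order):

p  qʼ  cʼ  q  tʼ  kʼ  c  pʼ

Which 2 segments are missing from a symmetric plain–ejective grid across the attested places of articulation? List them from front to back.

/t/, /k/

Plain: /p/ (bilabial), /c/ (palatal), /q/ (uvular).
Ejective: /pʼ/ (bilabial), /tʼ/ (alveolar), /cʼ/ (palatal), /kʼ/ (velar), /qʼ/ (uvular).
Gaps, from front to back: alveolar lacks plain (/t/); velar lacks plain (/k/).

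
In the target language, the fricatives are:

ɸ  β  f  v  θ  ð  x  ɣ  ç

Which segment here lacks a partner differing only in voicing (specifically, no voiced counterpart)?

/ç/

Bilabial: /ɸ/ ~ /β/
Labiodental: /f/ ~ /v/
Dental: /θ/ ~ /ð/
Velar: /x/ ~ /ɣ/
Palatal: only /ç/ (voiceless); no voiced partner.
So /ç/ is the unpaired segment.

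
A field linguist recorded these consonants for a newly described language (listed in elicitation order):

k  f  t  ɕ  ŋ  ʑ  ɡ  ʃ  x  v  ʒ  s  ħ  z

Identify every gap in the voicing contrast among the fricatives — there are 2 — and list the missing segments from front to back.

/ɣ/, /ʕ/

place of articulation  voiceless  voiced  
labiodental       f         v       
alveolar          s         z       
postalveolar      ʃ         ʒ       
alveolo-palatal   ɕ         ʑ       
velar             x         —       
pharyngeal        ħ         —       
Gaps, from front to back: velar lacks voiced (/ɣ/); pharyngeal lacks voiced (/ʕ/).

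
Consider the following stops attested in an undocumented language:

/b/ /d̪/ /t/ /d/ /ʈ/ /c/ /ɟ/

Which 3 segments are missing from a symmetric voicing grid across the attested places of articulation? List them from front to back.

/p/, /t̪/, /ɖ/

place of articulation  voiceless  voiced  
bilabial          —         b       
dental            —         d̪      
alveolar          t         d       
retroflex         ʈ         —       
palatal           c         ɟ       
Gaps, from front to back: bilabial lacks voiceless (/p/); dental lacks voiceless (/t̪/); retroflex lacks voiced (/ɖ/).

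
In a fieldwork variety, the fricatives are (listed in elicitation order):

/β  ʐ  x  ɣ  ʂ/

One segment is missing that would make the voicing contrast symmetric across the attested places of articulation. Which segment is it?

/ɸ/

Voiceless: /ʂ/ (retroflex), /x/ (velar).
Voiced: /β/ (bilabial), /ʐ/ (retroflex), /ɣ/ (velar).
The bilabial row has no voiceless member, so the gap is the voiceless bilabial fricative /ɸ/.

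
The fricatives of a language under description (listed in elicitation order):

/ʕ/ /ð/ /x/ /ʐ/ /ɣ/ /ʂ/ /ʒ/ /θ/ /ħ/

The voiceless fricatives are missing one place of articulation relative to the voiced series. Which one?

place of articulation  voiceless  voiced  
dental            θ         ð       
postalveolar      —         ʒ       
retroflex         ʂ         ʐ       
velar             x         ɣ       
pharyngeal        ħ         ʕ       
Every place of articulation has a voiceless member except postalveolar, where /ʃ/ would be expected.

postalveolar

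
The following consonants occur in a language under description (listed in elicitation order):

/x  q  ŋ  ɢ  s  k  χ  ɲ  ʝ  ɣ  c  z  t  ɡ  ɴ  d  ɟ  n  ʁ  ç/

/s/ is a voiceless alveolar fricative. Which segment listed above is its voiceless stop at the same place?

The voiceless stop at the same place is a voiceless alveolar stop — in this inventory, /t/.

/t/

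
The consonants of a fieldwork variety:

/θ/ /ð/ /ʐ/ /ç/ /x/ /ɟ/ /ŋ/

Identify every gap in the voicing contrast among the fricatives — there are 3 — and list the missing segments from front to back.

/ʂ/, /ʝ/, /ɣ/

dental: voiceless /θ/, voiced /ð/.
retroflex: voiceless —, voiced /ʐ/.
palatal: voiceless /ç/, voiced —.
velar: voiceless /x/, voiced —.
Gaps, from front to back: retroflex lacks voiceless (/ʂ/); palatal lacks voiced (/ʝ/); velar lacks voiced (/ɣ/).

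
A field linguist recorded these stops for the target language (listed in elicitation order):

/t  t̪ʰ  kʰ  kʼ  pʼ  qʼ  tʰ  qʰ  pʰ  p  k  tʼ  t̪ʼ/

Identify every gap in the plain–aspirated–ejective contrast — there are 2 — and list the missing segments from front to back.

Plain: /p/ (bilabial), /t/ (alveolar), /k/ (velar).
Aspirated: /pʰ/ (bilabial), /t̪ʰ/ (dental), /tʰ/ (alveolar), /kʰ/ (velar), /qʰ/ (uvular).
Ejective: /pʼ/ (bilabial), /t̪ʼ/ (dental), /tʼ/ (alveolar), /kʼ/ (velar), /qʼ/ (uvular).
Gaps, from front to back: dental lacks plain (/t̪/); uvular lacks plain (/q/).

/t̪/, /q/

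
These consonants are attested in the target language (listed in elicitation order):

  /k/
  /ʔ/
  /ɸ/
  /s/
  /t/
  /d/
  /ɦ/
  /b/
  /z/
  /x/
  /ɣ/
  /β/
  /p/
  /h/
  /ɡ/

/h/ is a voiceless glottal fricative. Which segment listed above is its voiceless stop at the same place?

The voiceless stop at the same place is a voiceless glottal stop — in this inventory, /ʔ/.

/ʔ/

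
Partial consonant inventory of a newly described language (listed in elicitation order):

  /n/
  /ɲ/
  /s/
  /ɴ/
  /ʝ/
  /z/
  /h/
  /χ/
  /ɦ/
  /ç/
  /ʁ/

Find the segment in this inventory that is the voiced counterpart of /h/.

/h/ is a voiceless glottal fricative.
The voiced counterpart is a voiced glottal fricative — in this inventory, /ɦ/.

/ɦ/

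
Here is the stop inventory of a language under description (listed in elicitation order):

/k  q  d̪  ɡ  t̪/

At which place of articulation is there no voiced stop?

uvular

Voiceless: /t̪/ (dental), /k/ (velar), /q/ (uvular).
Voiced: /d̪/ (dental), /ɡ/ (velar).
Every place of articulation has a voiced member except uvular, where /ɢ/ would be expected.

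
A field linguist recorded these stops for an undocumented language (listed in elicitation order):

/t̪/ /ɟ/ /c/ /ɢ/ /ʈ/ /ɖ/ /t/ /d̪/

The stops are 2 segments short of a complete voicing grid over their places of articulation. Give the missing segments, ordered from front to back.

/d/, /q/

Voiceless: /t̪/ (dental), /t/ (alveolar), /ʈ/ (retroflex), /c/ (palatal).
Voiced: /d̪/ (dental), /ɖ/ (retroflex), /ɟ/ (palatal), /ɢ/ (uvular).
Gaps, from front to back: alveolar lacks voiced (/d/); uvular lacks voiceless (/q/).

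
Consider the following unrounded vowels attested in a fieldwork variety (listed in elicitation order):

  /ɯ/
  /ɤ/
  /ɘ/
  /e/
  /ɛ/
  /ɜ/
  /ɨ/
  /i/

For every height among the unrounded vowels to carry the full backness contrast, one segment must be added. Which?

height            front     central   back    
high              i         ɨ         ɯ       
high-mid          e         ɘ         ɤ       
low-mid           ɛ         ɜ         —       
The low-mid row has no back member, so the gap is the low-mid back unrounded vowel /ʌ/.

/ʌ/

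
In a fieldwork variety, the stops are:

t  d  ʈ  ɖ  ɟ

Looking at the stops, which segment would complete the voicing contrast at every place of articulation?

alveolar: voiceless /t/, voiced /d/.
retroflex: voiceless /ʈ/, voiced /ɖ/.
palatal: voiceless —, voiced /ɟ/.
The palatal row has no voiceless member, so the gap is the voiceless palatal stop /c/.

/c/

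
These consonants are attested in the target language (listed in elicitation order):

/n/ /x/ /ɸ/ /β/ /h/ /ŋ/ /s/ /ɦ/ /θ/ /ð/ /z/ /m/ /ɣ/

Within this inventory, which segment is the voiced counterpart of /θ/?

/ð/

/θ/ is a voiceless dental fricative.
The voiced counterpart is a voiced dental fricative — in this inventory, /ð/.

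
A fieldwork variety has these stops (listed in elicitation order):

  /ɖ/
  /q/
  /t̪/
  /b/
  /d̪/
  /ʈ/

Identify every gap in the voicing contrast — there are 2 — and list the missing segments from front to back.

Voiceless: /t̪/ (dental), /ʈ/ (retroflex), /q/ (uvular).
Voiced: /b/ (bilabial), /d̪/ (dental), /ɖ/ (retroflex).
Gaps, from front to back: bilabial lacks voiceless (/p/); uvular lacks voiced (/ɢ/).

/p/, /ɢ/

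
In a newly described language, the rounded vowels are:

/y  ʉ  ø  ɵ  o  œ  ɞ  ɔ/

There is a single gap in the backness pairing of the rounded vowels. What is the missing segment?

high: front /y/, central /ʉ/, back —.
high-mid: front /ø/, central /ɵ/, back /o/.
low-mid: front /œ/, central /ɞ/, back /ɔ/.
The high row has no back member, so the gap is the high back rounded vowel /u/.

/u/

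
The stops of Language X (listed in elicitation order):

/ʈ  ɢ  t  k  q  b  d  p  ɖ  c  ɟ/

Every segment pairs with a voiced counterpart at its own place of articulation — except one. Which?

/k/

Bilabial: /p/ ~ /b/
Alveolar: /t/ ~ /d/
Retroflex: /ʈ/ ~ /ɖ/
Palatal: /c/ ~ /ɟ/
Uvular: /q/ ~ /ɢ/
Velar: only /k/ (voiceless); no voiced partner.
So /k/ is the unpaired segment.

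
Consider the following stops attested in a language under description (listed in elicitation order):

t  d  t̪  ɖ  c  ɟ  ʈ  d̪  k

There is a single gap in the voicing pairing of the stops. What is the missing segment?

/ɡ/

dental: voiceless /t̪/, voiced /d̪/.
alveolar: voiceless /t/, voiced /d/.
retroflex: voiceless /ʈ/, voiced /ɖ/.
palatal: voiceless /c/, voiced /ɟ/.
velar: voiceless /k/, voiced —.
The velar row has no voiced member, so the gap is the voiced velar stop /ɡ/.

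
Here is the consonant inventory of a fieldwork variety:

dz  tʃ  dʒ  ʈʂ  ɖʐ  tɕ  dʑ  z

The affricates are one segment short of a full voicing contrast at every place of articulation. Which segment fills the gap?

Voiceless: /tʃ/ (postalveolar), /ʈʂ/ (retroflex), /tɕ/ (alveolo-palatal).
Voiced: /dz/ (alveolar), /dʒ/ (postalveolar), /ɖʐ/ (retroflex), /dʑ/ (alveolo-palatal).
The alveolar row has no voiceless member, so the gap is the voiceless alveolar affricate /ts/.

/ts/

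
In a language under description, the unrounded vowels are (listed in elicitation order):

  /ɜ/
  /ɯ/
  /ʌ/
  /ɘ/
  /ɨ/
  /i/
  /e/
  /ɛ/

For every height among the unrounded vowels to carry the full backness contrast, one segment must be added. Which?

high: front /i/, central /ɨ/, back /ɯ/.
high-mid: front /e/, central /ɘ/, back —.
low-mid: front /ɛ/, central /ɜ/, back /ʌ/.
The high-mid row has no back member, so the gap is the high-mid back unrounded vowel /ɤ/.

/ɤ/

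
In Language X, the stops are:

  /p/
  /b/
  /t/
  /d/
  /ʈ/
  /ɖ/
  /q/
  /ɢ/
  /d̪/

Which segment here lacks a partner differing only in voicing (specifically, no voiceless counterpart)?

Bilabial: /p/ ~ /b/
Alveolar: /t/ ~ /d/
Retroflex: /ʈ/ ~ /ɖ/
Uvular: /q/ ~ /ɢ/
Dental: only /d̪/ (voiced); no voiceless partner.
So /d̪/ is the unpaired segment.

/d̪/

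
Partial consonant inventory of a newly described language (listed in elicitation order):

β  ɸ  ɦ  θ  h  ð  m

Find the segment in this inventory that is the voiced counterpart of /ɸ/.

/ɸ/ is a voiceless bilabial fricative.
The voiced counterpart is a voiced bilabial fricative — in this inventory, /β/.

/β/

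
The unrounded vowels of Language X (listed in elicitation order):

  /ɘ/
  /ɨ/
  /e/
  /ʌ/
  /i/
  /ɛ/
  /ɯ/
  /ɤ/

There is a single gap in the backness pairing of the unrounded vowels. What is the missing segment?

height            front     central   back    
high              i         ɨ         ɯ       
high-mid          e         ɘ         ɤ       
low-mid           ɛ         —         ʌ       
The low-mid row has no central member, so the gap is the low-mid central unrounded vowel /ɜ/.

/ɜ/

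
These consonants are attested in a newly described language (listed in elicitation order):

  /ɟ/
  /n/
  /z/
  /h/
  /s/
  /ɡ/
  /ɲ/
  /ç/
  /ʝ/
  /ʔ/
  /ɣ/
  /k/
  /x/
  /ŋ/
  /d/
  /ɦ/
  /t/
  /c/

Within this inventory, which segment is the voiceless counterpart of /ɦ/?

/ɦ/ is a voiced glottal fricative.
The voiceless counterpart is a voiceless glottal fricative — in this inventory, /h/.

/h/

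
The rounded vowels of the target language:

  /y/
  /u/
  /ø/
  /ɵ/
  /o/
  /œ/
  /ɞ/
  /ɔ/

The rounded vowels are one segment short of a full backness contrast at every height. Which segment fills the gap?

/ʉ/

high: front /y/, central —, back /u/.
high-mid: front /ø/, central /ɵ/, back /o/.
low-mid: front /œ/, central /ɞ/, back /ɔ/.
The high row has no central member, so the gap is the high central rounded vowel /ʉ/.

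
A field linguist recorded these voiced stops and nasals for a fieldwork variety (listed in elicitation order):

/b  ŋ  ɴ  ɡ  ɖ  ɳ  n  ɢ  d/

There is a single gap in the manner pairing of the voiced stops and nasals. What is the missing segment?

/m/

bilabial: oral stop /b/, nasal —.
alveolar: oral stop /d/, nasal /n/.
retroflex: oral stop /ɖ/, nasal /ɳ/.
velar: oral stop /ɡ/, nasal /ŋ/.
uvular: oral stop /ɢ/, nasal /ɴ/.
The bilabial row has no nasal member, so the gap is the bilabial nasal /m/.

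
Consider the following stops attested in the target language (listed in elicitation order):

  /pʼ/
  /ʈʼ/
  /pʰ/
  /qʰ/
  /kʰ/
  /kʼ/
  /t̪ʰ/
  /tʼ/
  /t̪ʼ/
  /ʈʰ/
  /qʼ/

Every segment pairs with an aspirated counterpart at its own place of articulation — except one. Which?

/tʼ/

Bilabial: /pʰ/ ~ /pʼ/
Dental: /t̪ʰ/ ~ /t̪ʼ/
Retroflex: /ʈʰ/ ~ /ʈʼ/
Velar: /kʰ/ ~ /kʼ/
Uvular: /qʰ/ ~ /qʼ/
Alveolar: only /tʼ/ (ejective); no aspirated partner.
So /tʼ/ is the unpaired segment.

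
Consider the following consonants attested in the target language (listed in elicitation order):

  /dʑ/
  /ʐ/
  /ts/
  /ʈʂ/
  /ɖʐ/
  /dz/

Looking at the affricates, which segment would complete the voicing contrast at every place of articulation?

/tɕ/

place of articulation  voiceless  voiced  
alveolar          ts        dz      
retroflex         ʈʂ        ɖʐ      
alveolo-palatal   —         dʑ      
The alveolo-palatal row has no voiceless member, so the gap is the voiceless alveolo-palatal affricate /tɕ/.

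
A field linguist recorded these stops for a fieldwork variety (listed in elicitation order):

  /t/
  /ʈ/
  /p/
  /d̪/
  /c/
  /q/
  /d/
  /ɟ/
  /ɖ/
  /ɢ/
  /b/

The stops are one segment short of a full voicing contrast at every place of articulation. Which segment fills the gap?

/t̪/

place of articulation  voiceless  voiced  
bilabial          p         b       
dental            —         d̪      
alveolar          t         d       
retroflex         ʈ         ɖ       
palatal           c         ɟ       
uvular            q         ɢ       
The dental row has no voiceless member, so the gap is the voiceless dental stop /t̪/.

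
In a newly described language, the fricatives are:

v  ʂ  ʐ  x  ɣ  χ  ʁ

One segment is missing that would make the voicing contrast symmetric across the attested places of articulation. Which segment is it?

/f/

place of articulation  voiceless  voiced  
labiodental       —         v       
retroflex         ʂ         ʐ       
velar             x         ɣ       
uvular            χ         ʁ       
The labiodental row has no voiceless member, so the gap is the voiceless labiodental fricative /f/.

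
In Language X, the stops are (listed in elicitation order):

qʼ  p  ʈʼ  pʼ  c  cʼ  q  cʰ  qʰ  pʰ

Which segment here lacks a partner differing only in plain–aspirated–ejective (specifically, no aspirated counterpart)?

/ʈʼ/

Bilabial: /p/ ~ /pʰ/ ~ /pʼ/
Palatal: /c/ ~ /cʰ/ ~ /cʼ/
Uvular: /q/ ~ /qʰ/ ~ /qʼ/
Retroflex: only /ʈʼ/ (ejective); no aspirated partner.
So /ʈʼ/ is the unpaired segment.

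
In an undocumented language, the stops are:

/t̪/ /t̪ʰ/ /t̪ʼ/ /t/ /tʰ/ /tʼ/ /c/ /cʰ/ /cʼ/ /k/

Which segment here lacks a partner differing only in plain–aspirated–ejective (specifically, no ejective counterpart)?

/k/

Dental: /t̪/ ~ /t̪ʰ/ ~ /t̪ʼ/
Alveolar: /t/ ~ /tʰ/ ~ /tʼ/
Palatal: /c/ ~ /cʰ/ ~ /cʼ/
Velar: only /k/ (plain); no ejective partner.
So /k/ is the unpaired segment.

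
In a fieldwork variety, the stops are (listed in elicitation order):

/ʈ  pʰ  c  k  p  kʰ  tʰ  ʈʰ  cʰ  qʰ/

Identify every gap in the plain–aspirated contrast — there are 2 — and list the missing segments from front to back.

/t/, /q/

Plain: /p/ (bilabial), /ʈ/ (retroflex), /c/ (palatal), /k/ (velar).
Aspirated: /pʰ/ (bilabial), /tʰ/ (alveolar), /ʈʰ/ (retroflex), /cʰ/ (palatal), /kʰ/ (velar), /qʰ/ (uvular).
Gaps, from front to back: alveolar lacks plain (/t/); uvular lacks plain (/q/).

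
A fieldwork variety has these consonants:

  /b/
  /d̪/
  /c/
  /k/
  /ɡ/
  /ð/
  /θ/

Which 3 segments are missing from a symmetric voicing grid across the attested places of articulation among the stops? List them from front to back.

/p/, /t̪/, /ɟ/

Voiceless: /c/ (palatal), /k/ (velar).
Voiced: /b/ (bilabial), /d̪/ (dental), /ɡ/ (velar).
Gaps, from front to back: bilabial lacks voiceless (/p/); dental lacks voiceless (/t̪/); palatal lacks voiced (/ɟ/).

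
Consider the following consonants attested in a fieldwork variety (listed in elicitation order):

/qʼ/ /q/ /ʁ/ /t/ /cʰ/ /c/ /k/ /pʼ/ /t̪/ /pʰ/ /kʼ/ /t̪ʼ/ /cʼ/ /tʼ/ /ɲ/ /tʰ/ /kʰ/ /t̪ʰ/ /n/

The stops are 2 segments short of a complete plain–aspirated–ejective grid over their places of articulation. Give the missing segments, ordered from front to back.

bilabial: plain —, aspirated /pʰ/, ejective /pʼ/.
dental: plain /t̪/, aspirated /t̪ʰ/, ejective /t̪ʼ/.
alveolar: plain /t/, aspirated /tʰ/, ejective /tʼ/.
palatal: plain /c/, aspirated /cʰ/, ejective /cʼ/.
velar: plain /k/, aspirated /kʰ/, ejective /kʼ/.
uvular: plain /q/, aspirated —, ejective /qʼ/.
Gaps, from front to back: bilabial lacks plain (/p/); uvular lacks aspirated (/qʰ/).

/p/, /qʰ/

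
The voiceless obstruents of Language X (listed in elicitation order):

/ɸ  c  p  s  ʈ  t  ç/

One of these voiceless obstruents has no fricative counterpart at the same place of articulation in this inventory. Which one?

/ʈ/

Bilabial: /p/ ~ /ɸ/
Alveolar: /t/ ~ /s/
Palatal: /c/ ~ /ç/
Retroflex: only /ʈ/ (stop); no fricative partner.
So /ʈ/ is the unpaired segment.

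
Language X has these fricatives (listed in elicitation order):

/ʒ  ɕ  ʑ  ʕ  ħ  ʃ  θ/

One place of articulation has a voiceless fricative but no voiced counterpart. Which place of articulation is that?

Voiceless: /θ/ (dental), /ʃ/ (postalveolar), /ɕ/ (alveolo-palatal), /ħ/ (pharyngeal).
Voiced: /ʒ/ (postalveolar), /ʑ/ (alveolo-palatal), /ʕ/ (pharyngeal).
Every place of articulation has a voiced member except dental, where /ð/ would be expected.

dental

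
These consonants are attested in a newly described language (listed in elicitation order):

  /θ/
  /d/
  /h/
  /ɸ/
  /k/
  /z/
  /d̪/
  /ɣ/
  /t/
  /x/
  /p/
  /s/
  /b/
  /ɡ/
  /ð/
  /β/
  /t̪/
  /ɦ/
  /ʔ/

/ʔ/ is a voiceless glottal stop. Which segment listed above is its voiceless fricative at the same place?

The voiceless fricative at the same place is a voiceless glottal fricative — in this inventory, /h/.

/h/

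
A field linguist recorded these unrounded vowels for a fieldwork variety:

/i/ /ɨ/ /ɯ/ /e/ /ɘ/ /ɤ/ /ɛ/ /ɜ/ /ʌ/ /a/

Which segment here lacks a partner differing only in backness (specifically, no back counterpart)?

/a/

High: /i/ ~ /ɨ/ ~ /ɯ/
High-mid: /e/ ~ /ɘ/ ~ /ɤ/
Low-mid: /ɛ/ ~ /ɜ/ ~ /ʌ/
Low: only /a/ (front); no back partner.
So /a/ is the unpaired segment.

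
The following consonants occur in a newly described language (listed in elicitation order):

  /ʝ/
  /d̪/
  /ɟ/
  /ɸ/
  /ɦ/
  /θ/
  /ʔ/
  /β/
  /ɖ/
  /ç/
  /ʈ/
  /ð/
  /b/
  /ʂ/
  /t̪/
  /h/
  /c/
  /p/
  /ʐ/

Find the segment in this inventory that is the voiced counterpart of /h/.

/h/ is a voiceless glottal fricative.
The voiced counterpart is a voiced glottal fricative — in this inventory, /ɦ/.

/ɦ/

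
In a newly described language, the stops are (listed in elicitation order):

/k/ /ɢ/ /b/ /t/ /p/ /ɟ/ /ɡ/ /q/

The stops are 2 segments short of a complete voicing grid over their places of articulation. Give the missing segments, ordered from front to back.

/d/, /c/

Voiceless: /p/ (bilabial), /t/ (alveolar), /k/ (velar), /q/ (uvular).
Voiced: /b/ (bilabial), /ɟ/ (palatal), /ɡ/ (velar), /ɢ/ (uvular).
Gaps, from front to back: alveolar lacks voiced (/d/); palatal lacks voiceless (/c/).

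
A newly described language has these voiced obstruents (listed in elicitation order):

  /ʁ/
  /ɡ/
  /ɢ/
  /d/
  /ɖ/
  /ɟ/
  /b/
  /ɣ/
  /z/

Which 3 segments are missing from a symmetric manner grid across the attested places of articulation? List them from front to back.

/β/, /ʐ/, /ʝ/

bilabial: stop /b/, fricative —.
alveolar: stop /d/, fricative /z/.
retroflex: stop /ɖ/, fricative —.
palatal: stop /ɟ/, fricative —.
velar: stop /ɡ/, fricative /ɣ/.
uvular: stop /ɢ/, fricative /ʁ/.
Gaps, from front to back: bilabial lacks fricative (/β/); retroflex lacks fricative (/ʐ/); palatal lacks fricative (/ʝ/).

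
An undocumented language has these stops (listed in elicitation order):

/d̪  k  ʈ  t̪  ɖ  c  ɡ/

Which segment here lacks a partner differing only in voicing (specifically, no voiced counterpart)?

/c/

Dental: /t̪/ ~ /d̪/
Retroflex: /ʈ/ ~ /ɖ/
Velar: /k/ ~ /ɡ/
Palatal: only /c/ (voiceless); no voiced partner.
So /c/ is the unpaired segment.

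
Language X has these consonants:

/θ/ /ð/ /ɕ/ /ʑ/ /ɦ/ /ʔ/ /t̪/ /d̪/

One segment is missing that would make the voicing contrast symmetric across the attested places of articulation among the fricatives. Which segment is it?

/h/

place of articulation  voiceless  voiced  
dental            θ         ð       
alveolo-palatal   ɕ         ʑ       
glottal           —         ɦ       
The glottal row has no voiceless member, so the gap is the voiceless glottal fricative /h/.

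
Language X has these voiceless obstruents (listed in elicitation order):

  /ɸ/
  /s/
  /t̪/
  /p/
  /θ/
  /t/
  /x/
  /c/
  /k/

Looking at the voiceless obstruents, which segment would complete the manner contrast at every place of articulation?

/ç/

Stop: /p/ (bilabial), /t̪/ (dental), /t/ (alveolar), /c/ (palatal), /k/ (velar).
Fricative: /ɸ/ (bilabial), /θ/ (dental), /s/ (alveolar), /x/ (velar).
The palatal row has no fricative member, so the gap is the palatal fricative /ç/.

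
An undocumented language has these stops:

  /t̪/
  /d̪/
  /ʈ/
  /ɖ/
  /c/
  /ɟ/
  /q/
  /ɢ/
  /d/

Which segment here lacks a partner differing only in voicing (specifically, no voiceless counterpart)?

/d/

Dental: /t̪/ ~ /d̪/
Retroflex: /ʈ/ ~ /ɖ/
Palatal: /c/ ~ /ɟ/
Uvular: /q/ ~ /ɢ/
Alveolar: only /d/ (voiced); no voiceless partner.
So /d/ is the unpaired segment.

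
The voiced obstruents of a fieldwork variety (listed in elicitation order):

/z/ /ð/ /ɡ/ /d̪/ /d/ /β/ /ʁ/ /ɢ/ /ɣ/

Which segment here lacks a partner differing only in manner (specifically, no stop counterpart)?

Dental: /d̪/ ~ /ð/
Alveolar: /d/ ~ /z/
Velar: /ɡ/ ~ /ɣ/
Uvular: /ɢ/ ~ /ʁ/
Bilabial: only /β/ (fricative); no stop partner.
So /β/ is the unpaired segment.

/β/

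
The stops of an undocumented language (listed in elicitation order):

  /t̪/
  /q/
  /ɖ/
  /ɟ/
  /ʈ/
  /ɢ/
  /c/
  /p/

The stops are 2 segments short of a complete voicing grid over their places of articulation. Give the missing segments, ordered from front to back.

/b/, /d̪/

Voiceless: /p/ (bilabial), /t̪/ (dental), /ʈ/ (retroflex), /c/ (palatal), /q/ (uvular).
Voiced: /ɖ/ (retroflex), /ɟ/ (palatal), /ɢ/ (uvular).
Gaps, from front to back: bilabial lacks voiced (/b/); dental lacks voiced (/d̪/).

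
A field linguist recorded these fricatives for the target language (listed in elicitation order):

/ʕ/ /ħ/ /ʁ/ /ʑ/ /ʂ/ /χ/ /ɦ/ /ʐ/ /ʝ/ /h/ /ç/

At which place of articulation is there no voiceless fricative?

Voiceless: /ʂ/ (retroflex), /ç/ (palatal), /χ/ (uvular), /ħ/ (pharyngeal), /h/ (glottal).
Voiced: /ʐ/ (retroflex), /ʑ/ (alveolo-palatal), /ʝ/ (palatal), /ʁ/ (uvular), /ʕ/ (pharyngeal), /ɦ/ (glottal).
Every place of articulation has a voiceless member except alveolo-palatal, where /ɕ/ would be expected.

alveolo-palatal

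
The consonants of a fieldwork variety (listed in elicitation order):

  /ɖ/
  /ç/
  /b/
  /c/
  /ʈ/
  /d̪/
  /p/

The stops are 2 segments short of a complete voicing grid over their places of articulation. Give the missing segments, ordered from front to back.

/t̪/, /ɟ/

place of articulation  voiceless  voiced  
bilabial          p         b       
dental            —         d̪      
retroflex         ʈ         ɖ       
palatal           c         —       
Gaps, from front to back: dental lacks voiceless (/t̪/); palatal lacks voiced (/ɟ/).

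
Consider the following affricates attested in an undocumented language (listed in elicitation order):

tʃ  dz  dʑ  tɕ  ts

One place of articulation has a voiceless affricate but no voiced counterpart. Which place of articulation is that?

postalveolar

alveolar: voiceless /ts/, voiced /dz/.
postalveolar: voiceless /tʃ/, voiced —.
alveolo-palatal: voiceless /tɕ/, voiced /dʑ/.
Every place of articulation has a voiced member except postalveolar, where /dʒ/ would be expected.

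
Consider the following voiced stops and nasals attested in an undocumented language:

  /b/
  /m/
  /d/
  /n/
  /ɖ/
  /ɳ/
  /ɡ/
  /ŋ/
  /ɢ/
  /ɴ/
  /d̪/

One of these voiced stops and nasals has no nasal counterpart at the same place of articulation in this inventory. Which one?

/d̪/

Bilabial: /b/ ~ /m/
Alveolar: /d/ ~ /n/
Retroflex: /ɖ/ ~ /ɳ/
Velar: /ɡ/ ~ /ŋ/
Uvular: /ɢ/ ~ /ɴ/
Dental: only /d̪/ (oral stop); no nasal partner.
So /d̪/ is the unpaired segment.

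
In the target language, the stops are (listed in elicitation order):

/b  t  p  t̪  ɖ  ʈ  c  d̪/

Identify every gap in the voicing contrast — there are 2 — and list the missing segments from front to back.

place of articulation  voiceless  voiced  
bilabial          p         b       
dental            t̪        d̪      
alveolar          t         —       
retroflex         ʈ         ɖ       
palatal           c         —       
Gaps, from front to back: alveolar lacks voiced (/d/); palatal lacks voiced (/ɟ/).

/d/, /ɟ/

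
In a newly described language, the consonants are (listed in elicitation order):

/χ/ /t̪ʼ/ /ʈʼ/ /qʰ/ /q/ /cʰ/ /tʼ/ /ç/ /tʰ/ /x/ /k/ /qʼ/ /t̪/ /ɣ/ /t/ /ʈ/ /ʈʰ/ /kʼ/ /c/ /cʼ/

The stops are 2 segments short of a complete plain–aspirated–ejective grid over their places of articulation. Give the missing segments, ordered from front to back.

/t̪ʰ/, /kʰ/

dental: plain /t̪/, aspirated —, ejective /t̪ʼ/.
alveolar: plain /t/, aspirated /tʰ/, ejective /tʼ/.
retroflex: plain /ʈ/, aspirated /ʈʰ/, ejective /ʈʼ/.
palatal: plain /c/, aspirated /cʰ/, ejective /cʼ/.
velar: plain /k/, aspirated —, ejective /kʼ/.
uvular: plain /q/, aspirated /qʰ/, ejective /qʼ/.
Gaps, from front to back: dental lacks aspirated (/t̪ʰ/); velar lacks aspirated (/kʰ/).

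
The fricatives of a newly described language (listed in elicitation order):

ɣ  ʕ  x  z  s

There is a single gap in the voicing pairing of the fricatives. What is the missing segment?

Voiceless: /s/ (alveolar), /x/ (velar).
Voiced: /z/ (alveolar), /ɣ/ (velar), /ʕ/ (pharyngeal).
The pharyngeal row has no voiceless member, so the gap is the voiceless pharyngeal fricative /ħ/.

/ħ/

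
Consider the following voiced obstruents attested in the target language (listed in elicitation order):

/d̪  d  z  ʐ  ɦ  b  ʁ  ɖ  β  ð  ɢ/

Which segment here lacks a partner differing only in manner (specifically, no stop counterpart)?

Bilabial: /b/ ~ /β/
Dental: /d̪/ ~ /ð/
Alveolar: /d/ ~ /z/
Retroflex: /ɖ/ ~ /ʐ/
Uvular: /ɢ/ ~ /ʁ/
Glottal: only /ɦ/ (fricative); no stop partner.
So /ɦ/ is the unpaired segment.

/ɦ/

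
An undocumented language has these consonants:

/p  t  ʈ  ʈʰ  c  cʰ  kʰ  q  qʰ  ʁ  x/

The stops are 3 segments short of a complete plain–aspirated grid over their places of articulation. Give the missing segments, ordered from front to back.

/pʰ/, /tʰ/, /k/

place of articulation  plain     aspirated
bilabial          p         —       
alveolar          t         —       
retroflex         ʈ         ʈʰ      
palatal           c         cʰ      
velar             —         kʰ      
uvular            q         qʰ      
Gaps, from front to back: bilabial lacks aspirated (/pʰ/); alveolar lacks aspirated (/tʰ/); velar lacks plain (/k/).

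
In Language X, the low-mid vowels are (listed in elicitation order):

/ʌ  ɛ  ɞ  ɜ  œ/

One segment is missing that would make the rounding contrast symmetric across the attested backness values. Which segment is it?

front: unrounded /ɛ/, rounded /œ/.
central: unrounded /ɜ/, rounded /ɞ/.
back: unrounded /ʌ/, rounded —.
The back row has no rounded member, so the gap is the back rounded vowel /ɔ/.

/ɔ/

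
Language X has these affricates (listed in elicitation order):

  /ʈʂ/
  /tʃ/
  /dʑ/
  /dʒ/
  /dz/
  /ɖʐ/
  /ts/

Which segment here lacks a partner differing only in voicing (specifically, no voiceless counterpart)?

Alveolar: /ts/ ~ /dz/
Postalveolar: /tʃ/ ~ /dʒ/
Retroflex: /ʈʂ/ ~ /ɖʐ/
Alveolo-palatal: only /dʑ/ (voiced); no voiceless partner.
So /dʑ/ is the unpaired segment.

/dʑ/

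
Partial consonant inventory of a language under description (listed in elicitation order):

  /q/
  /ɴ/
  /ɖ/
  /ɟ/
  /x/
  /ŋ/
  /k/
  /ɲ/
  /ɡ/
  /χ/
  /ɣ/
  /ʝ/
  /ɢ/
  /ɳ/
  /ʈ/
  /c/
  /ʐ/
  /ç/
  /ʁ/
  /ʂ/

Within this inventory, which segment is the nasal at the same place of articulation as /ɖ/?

/ɖ/ is a voiced retroflex stop.
The nasal at the same place is a retroflex nasal — in this inventory, /ɳ/.

/ɳ/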